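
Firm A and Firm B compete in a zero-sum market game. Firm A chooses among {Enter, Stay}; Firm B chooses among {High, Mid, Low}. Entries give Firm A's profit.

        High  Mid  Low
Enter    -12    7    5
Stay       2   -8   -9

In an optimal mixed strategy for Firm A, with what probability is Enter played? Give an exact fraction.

Row minima: Enter → -12, Stay → -9; maximin = -9.
Column maxima: High → 2, Mid → 7, Low → 5; minimax = 2.
-9 ≠ 2, so there is no saddle point; optimal play is mixed.
Mid is strictly dominated by Low (it gives Firm A strictly more in every row), so Firm B never plays it.
On the remaining 2×2 (Enter, Stay vs High, Low):
Let Firm A play Enter with probability p. Expected payoff against High: (-12)p + 2(1−p) = −14p + 2; against Low: 5p + (-9)(1−p) = 14p − 9.
Setting these equal: −14p + 2 = 14p − 9 ⇒ −28p = -11 ⇒ p = 11/28, and the value is (-14)·(11/28) + 2 = -7/2.
For Firm B: with q = P(High), equating Enter's and Stay's payoffs gives −17q + 5 = 11q − 9 ⇒ q = 1/2.

11/28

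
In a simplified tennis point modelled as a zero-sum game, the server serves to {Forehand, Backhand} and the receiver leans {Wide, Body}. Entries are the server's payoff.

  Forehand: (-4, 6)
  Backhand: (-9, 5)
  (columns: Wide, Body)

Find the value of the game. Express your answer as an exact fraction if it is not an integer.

-4

Row minima: Forehand → -4, Backhand → -9; maximin = -4.
Column maxima: Wide → -4, Body → 6; minimax = -4.
Since maximin = minimax = -4, there is a saddle point and the value is -4.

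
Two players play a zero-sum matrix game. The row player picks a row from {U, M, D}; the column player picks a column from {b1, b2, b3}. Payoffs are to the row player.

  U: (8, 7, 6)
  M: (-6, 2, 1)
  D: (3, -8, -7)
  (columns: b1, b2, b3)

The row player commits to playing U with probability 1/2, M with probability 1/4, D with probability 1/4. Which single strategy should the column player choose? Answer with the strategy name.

If the column player plays b1, the row player's expected payoff is (1/2)·8 + (1/4)·(-6) + (1/4)·3 = 13/4.
If the column player plays b2, the row player's expected payoff is (1/2)·7 + (1/4)·2 + (1/4)·(-8) = 2.
If the column player plays b3, the row player's expected payoff is (1/2)·6 + (1/4)·1 + (1/4)·(-7) = 3/2.
The column player minimizes the row player's payoff; the smallest is 3/2, so the best response is b3.

b3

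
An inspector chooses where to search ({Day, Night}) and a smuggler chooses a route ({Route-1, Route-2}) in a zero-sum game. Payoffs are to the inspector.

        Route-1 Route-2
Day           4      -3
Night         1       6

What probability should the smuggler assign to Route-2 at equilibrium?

1/4

Row minima: Day → -3, Night → 1; maximin = 1.
Column maxima: Route-1 → 4, Route-2 → 6; minimax = 4.
1 ≠ 4, so there is no saddle point; optimal play is mixed.
Let the inspector play Day with probability p. Expected payoff against Route-1: 4p + 1(1−p) = 3p + 1; against Route-2: (-3)p + 6(1−p) = −9p + 6.
Setting these equal: 3p + 1 = −9p + 6 ⇒ 12p = 5 ⇒ p = 5/12, and the value is (3)·(5/12) + 1 = 9/4.
For the smuggler: with q = P(Route-1), equating Day's and Night's payoffs gives 7q − 3 = −5q + 6 ⇒ q = 3/4.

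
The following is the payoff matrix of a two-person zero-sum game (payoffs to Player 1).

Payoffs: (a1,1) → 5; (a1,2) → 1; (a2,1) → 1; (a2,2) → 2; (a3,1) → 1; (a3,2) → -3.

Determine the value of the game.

Row minima: a1 → 1, a2 → 1, a3 → -3; maximin = 1.
Column maxima: 1 → 5, 2 → 2; minimax = 2.
1 ≠ 2, so there is no saddle point; optimal play is mixed.
a3 is strictly dominated by a1, so Player 1 never plays it.
On the remaining 2×2 (a1, a2 vs 1, 2):
Let Player 1 play a1 with probability p. Expected payoff against 1: 5p + 1(1−p) = 4p + 1; against 2: 1p + 2(1−p) = −p + 2.
Setting these equal: 4p + 1 = −p + 2 ⇒ 5p = 1 ⇒ p = 1/5, and the value is (4)·(1/5) + 1 = 9/5.
For Player 2: with q = P(1), equating a1's and a2's payoffs gives 4q + 1 = −q + 2 ⇒ q = 1/5.

9/5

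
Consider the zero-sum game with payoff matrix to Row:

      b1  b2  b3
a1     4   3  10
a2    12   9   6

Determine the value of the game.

Row minima: a1 → 3, a2 → 6; maximin = 6.
Column maxima: b1 → 12, b2 → 9, b3 → 10; minimax = 9.
6 ≠ 9, so there is no saddle point; optimal play is mixed.
b1 is strictly dominated by b2 (it gives Row strictly more in every row), so Column never plays it.
On the remaining 2×2 (a1, a2 vs b2, b3):
Let Row play a1 with probability p. Expected payoff against b2: 3p + 9(1−p) = −6p + 9; against b3: 10p + 6(1−p) = 4p + 6.
Setting these equal: −6p + 9 = 4p + 6 ⇒ −10p = -3 ⇒ p = 3/10, and the value is (-6)·(3/10) + 9 = 36/5.
For Column: with q = P(b2), equating a1's and a2's payoffs gives −7q + 10 = 3q + 6 ⇒ q = 2/5.

36/5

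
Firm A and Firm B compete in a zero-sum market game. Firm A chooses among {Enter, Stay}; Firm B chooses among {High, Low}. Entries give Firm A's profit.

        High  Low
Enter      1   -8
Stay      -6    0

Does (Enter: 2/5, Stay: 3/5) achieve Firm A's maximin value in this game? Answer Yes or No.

Yes

Against High this mix gives (2/5)·1 + (3/5)·(-6) = -16/5.
Against Low this mix gives (2/5)·(-8) + (3/5)·0 = -16/5.
All of Firm B's active replies (High, Low) yield -16/5, and no column does worse for Firm A. The mix makes Firm B indifferent and guarantees -16/5, so it is optimal.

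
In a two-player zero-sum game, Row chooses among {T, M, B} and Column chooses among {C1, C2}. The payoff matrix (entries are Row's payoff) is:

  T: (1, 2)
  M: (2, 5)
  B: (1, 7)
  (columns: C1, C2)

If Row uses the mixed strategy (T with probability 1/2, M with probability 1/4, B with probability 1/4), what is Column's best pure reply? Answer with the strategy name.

If Column plays C1, Row's expected payoff is (1/2)·1 + (1/4)·2 + (1/4)·1 = 5/4.
If Column plays C2, Row's expected payoff is (1/2)·2 + (1/4)·5 + (1/4)·7 = 4.
Column minimizes Row's payoff; the smallest is 5/4, so the best response is C1.

C1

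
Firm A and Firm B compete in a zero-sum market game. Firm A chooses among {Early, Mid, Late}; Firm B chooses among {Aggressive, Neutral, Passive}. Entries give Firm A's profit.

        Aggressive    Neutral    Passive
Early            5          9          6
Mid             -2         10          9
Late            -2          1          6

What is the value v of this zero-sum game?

5

Row minima: Early → 5, Mid → -2, Late → -2; maximin = 5.
Column maxima: Aggressive → 5, Neutral → 10, Passive → 9; minimax = 5.
Since maximin = minimax = 5, there is a saddle point and the value is 5.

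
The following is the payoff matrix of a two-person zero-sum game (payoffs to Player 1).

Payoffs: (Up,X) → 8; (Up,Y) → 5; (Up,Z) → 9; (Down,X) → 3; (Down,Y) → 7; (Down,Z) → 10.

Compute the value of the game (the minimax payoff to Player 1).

Row minima: Up → 5, Down → 3; maximin = 5.
Column maxima: X → 8, Y → 7, Z → 10; minimax = 7.
5 ≠ 7, so there is no saddle point; optimal play is mixed.
Z is strictly dominated by X (it gives Player 1 strictly more in every row), so Player 2 never plays it.
On the remaining 2×2 (Up, Down vs X, Y):
Let Player 1 play Up with probability p. Expected payoff against X: 8p + 3(1−p) = 5p + 3; against Y: 5p + 7(1−p) = −2p + 7.
Setting these equal: 5p + 3 = −2p + 7 ⇒ 7p = 4 ⇒ p = 4/7, and the value is (5)·(4/7) + 3 = 41/7.
For Player 2: with q = P(X), equating Up's and Down's payoffs gives 3q + 5 = −4q + 7 ⇒ q = 2/7.

41/7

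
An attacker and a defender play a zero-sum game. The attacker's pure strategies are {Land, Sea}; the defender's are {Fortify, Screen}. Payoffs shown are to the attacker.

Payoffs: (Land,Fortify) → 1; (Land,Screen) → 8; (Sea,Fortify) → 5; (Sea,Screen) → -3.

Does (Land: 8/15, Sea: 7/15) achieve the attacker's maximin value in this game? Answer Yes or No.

Yes

Against Fortify this mix gives (8/15)·1 + (7/15)·5 = 43/15.
Against Screen this mix gives (8/15)·8 + (7/15)·(-3) = 43/15.
All of the defender's active replies (Fortify, Screen) yield 43/15, and no column does worse for the attacker. The mix makes the defender indifferent and guarantees 43/15, so it is optimal.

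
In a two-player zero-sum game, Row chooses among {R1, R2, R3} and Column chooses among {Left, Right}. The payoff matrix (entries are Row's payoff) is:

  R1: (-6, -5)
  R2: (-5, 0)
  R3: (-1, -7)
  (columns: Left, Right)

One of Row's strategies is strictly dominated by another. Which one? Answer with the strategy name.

R2 gives a strictly higher payoff than R1 against every column: -5 > -6, 0 > -5.
So R1 is strictly dominated and Row never plays it.

R1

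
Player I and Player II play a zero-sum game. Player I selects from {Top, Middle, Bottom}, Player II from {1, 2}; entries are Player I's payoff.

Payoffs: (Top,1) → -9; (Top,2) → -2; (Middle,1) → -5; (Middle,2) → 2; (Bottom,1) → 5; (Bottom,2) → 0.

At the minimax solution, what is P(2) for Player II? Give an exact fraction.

5/6

Row minima: Top → -9, Middle → -5, Bottom → 0; maximin = 0.
Column maxima: 1 → 5, 2 → 2; minimax = 2.
0 ≠ 2, so there is no saddle point; optimal play is mixed.
Top is strictly dominated by Middle, so Player I never plays it.
On the remaining 2×2 (Middle, Bottom vs 1, 2):
Let Player I play Middle with probability p. Expected payoff against 1: (-5)p + 5(1−p) = −10p + 5; against 2: 2p + 0(1−p) = 2p.
Setting these equal: −10p + 5 = 2p ⇒ −12p = -5 ⇒ p = 5/12, and the value is (-10)·(5/12) + 5 = 5/6.
For Player II: with q = P(1), equating Middle's and Bottom's payoffs gives −7q + 2 = 5q ⇒ q = 1/6.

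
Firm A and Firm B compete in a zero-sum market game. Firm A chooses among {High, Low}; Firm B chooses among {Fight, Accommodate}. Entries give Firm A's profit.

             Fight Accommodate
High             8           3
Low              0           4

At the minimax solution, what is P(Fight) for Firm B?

Row minima: High → 3, Low → 0; maximin = 3.
Column maxima: Fight → 8, Accommodate → 4; minimax = 4.
3 ≠ 4, so there is no saddle point; optimal play is mixed.
Let Firm A play High with probability p. Expected payoff against Fight: 8p + 0(1−p) = 8p; against Accommodate: 3p + 4(1−p) = −p + 4.
Setting these equal: 8p = −p + 4 ⇒ 9p = 4 ⇒ p = 4/9, and the value is (8)·(4/9) = 32/9.
For Firm B: with q = P(Fight), equating High's and Low's payoffs gives 5q + 3 = −4q + 4 ⇒ q = 1/9.

1/9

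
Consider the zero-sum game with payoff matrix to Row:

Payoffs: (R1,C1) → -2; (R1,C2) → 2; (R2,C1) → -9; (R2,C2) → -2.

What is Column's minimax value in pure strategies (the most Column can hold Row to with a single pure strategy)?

Column maxima: C1 → -2, C2 → 2.
The smallest of these is -2.

-2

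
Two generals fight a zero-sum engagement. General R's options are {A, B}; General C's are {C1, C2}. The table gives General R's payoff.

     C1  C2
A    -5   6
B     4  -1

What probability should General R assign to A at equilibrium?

Row minima: A → -5, B → -1; maximin = -1.
Column maxima: C1 → 4, C2 → 6; minimax = 4.
-1 ≠ 4, so there is no saddle point; optimal play is mixed.
Let General R play A with probability p. Expected payoff against C1: (-5)p + 4(1−p) = −9p + 4; against C2: 6p + (-1)(1−p) = 7p − 1.
Setting these equal: −9p + 4 = 7p − 1 ⇒ −16p = -5 ⇒ p = 5/16, and the value is (-9)·(5/16) + 4 = 19/16.
For General C: with q = P(C1), equating A's and B's payoffs gives −11q + 6 = 5q − 1 ⇒ q = 7/16.

5/16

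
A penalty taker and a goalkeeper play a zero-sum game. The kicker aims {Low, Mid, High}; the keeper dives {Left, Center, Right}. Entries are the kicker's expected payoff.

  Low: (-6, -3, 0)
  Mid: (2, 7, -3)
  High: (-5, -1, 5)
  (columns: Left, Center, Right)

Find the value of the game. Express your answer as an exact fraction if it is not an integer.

Row minima: Low → -6, Mid → -3, High → -5; maximin = -3.
Column maxima: Left → 2, Center → 7, Right → 5; minimax = 2.
-3 ≠ 2, so there is no saddle point; optimal play is mixed.
Low is strictly dominated by High, so the kicker never plays it.
Center is strictly dominated by Left (it gives the kicker strictly more in every row), so the keeper never plays it.
On the remaining 2×2 (Mid, High vs Left, Right):
Let the kicker play Mid with probability p. Expected payoff against Left: 2p + (-5)(1−p) = 7p − 5; against Right: (-3)p + 5(1−p) = −8p + 5.
Setting these equal: 7p − 5 = −8p + 5 ⇒ 15p = 10 ⇒ p = 2/3, and the value is (7)·(2/3) − 5 = -1/3.
For the keeper: with q = P(Left), equating Mid's and High's payoffs gives 5q − 3 = −10q + 5 ⇒ q = 8/15.

-1/3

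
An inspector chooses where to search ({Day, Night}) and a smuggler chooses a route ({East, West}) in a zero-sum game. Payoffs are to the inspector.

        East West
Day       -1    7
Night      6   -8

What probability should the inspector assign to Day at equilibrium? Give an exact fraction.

Row minima: Day → -1, Night → -8; maximin = -1.
Column maxima: East → 6, West → 7; minimax = 6.
-1 ≠ 6, so there is no saddle point; optimal play is mixed.
Let the inspector play Day with probability p. Expected payoff against East: (-1)p + 6(1−p) = −7p + 6; against West: 7p + (-8)(1−p) = 15p − 8.
Setting these equal: −7p + 6 = 15p − 8 ⇒ −22p = -14 ⇒ p = 7/11, and the value is (-7)·(7/11) + 6 = 17/11.
For the smuggler: with q = P(East), equating Day's and Night's payoffs gives −8q + 7 = 14q − 8 ⇒ q = 15/22.

7/11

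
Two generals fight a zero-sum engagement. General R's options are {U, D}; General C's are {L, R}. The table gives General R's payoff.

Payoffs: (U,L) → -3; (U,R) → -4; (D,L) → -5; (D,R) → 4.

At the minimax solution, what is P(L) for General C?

Row minima: U → -4, D → -5; maximin = -4.
Column maxima: L → -3, R → 4; minimax = -3.
-4 ≠ -3, so there is no saddle point; optimal play is mixed.
Let General R play U with probability p. Expected payoff against L: (-3)p + (-5)(1−p) = 2p − 5; against R: (-4)p + 4(1−p) = −8p + 4.
Setting these equal: 2p − 5 = −8p + 4 ⇒ 10p = 9 ⇒ p = 9/10, and the value is (2)·(9/10) − 5 = -16/5.
For General C: with q = P(L), equating U's and D's payoffs gives q − 4 = −9q + 4 ⇒ q = 4/5.

4/5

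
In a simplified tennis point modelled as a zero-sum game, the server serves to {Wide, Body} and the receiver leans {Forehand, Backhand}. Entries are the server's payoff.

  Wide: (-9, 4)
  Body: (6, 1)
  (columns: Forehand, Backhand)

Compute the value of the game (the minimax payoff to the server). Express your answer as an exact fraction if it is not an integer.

11/6

Row minima: Wide → -9, Body → 1; maximin = 1.
Column maxima: Forehand → 6, Backhand → 4; minimax = 4.
1 ≠ 4, so there is no saddle point; optimal play is mixed.
Let the server play Wide with probability p. Expected payoff against Forehand: (-9)p + 6(1−p) = −15p + 6; against Backhand: 4p + 1(1−p) = 3p + 1.
Setting these equal: −15p + 6 = 3p + 1 ⇒ −18p = -5 ⇒ p = 5/18, and the value is (-15)·(5/18) + 6 = 11/6.
For the receiver: with q = P(Forehand), equating Wide's and Body's payoffs gives −13q + 4 = 5q + 1 ⇒ q = 1/6.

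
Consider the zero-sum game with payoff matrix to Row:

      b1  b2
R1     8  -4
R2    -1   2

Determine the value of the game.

Row minima: R1 → -4, R2 → -1; maximin = -1.
Column maxima: b1 → 8, b2 → 2; minimax = 2.
-1 ≠ 2, so there is no saddle point; optimal play is mixed.
Let Row play R1 with probability p. Expected payoff against b1: 8p + (-1)(1−p) = 9p − 1; against b2: (-4)p + 2(1−p) = −6p + 2.
Setting these equal: 9p − 1 = −6p + 2 ⇒ 15p = 3 ⇒ p = 1/5, and the value is (9)·(1/5) − 1 = 4/5.
For Column: with q = P(b1), equating R1's and R2's payoffs gives 12q − 4 = −3q + 2 ⇒ q = 2/5.

4/5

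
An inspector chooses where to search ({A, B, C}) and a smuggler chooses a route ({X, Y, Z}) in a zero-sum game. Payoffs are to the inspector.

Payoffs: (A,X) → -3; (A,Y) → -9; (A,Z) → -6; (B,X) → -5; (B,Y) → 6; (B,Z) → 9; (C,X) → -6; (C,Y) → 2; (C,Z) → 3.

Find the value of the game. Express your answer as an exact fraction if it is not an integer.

-63/17

Row minima: A → -9, B → -5, C → -6; maximin = -5.
Column maxima: X → -3, Y → 6, Z → 9; minimax = -3.
-5 ≠ -3, so there is no saddle point; optimal play is mixed.
C is strictly dominated by B, so the inspector never plays it.
Z is strictly dominated by Y (it gives the inspector strictly more in every row), so the smuggler never plays it.
On the remaining 2×2 (A, B vs X, Y):
Let the inspector play A with probability p. Expected payoff against X: (-3)p + (-5)(1−p) = 2p − 5; against Y: (-9)p + 6(1−p) = −15p + 6.
Setting these equal: 2p − 5 = −15p + 6 ⇒ 17p = 11 ⇒ p = 11/17, and the value is (2)·(11/17) − 5 = -63/17.
For the smuggler: with q = P(X), equating A's and B's payoffs gives 6q − 9 = −11q + 6 ⇒ q = 15/17.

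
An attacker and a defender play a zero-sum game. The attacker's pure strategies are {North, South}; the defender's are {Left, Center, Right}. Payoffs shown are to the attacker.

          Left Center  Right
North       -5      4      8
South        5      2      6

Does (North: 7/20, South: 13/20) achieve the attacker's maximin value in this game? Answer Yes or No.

No

Against Left this mix gives (7/20)·(-5) + (13/20)·5 = 3/2.
Against Center this mix gives (7/20)·4 + (13/20)·2 = 27/10.
Against Right this mix gives (7/20)·8 + (13/20)·6 = 67/10.
The defender will play Left, holding the attacker to 3/2. Shifting weight toward the row that does better against Left would raise this floor (the equalizing mix achieves 5/2 against both Left and Center), so the proposed strategy is not optimal.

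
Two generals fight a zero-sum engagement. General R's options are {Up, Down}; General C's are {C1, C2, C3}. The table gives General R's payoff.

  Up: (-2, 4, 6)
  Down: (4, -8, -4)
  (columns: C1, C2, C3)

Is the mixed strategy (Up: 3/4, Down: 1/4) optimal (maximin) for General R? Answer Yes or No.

No

Against C1 this mix gives (3/4)·(-2) + (1/4)·4 = -1/2.
Against C2 this mix gives (3/4)·4 + (1/4)·(-8) = 1.
Against C3 this mix gives (3/4)·6 + (1/4)·(-4) = 7/2.
General C will play C1, holding General R to -1/2. Shifting weight toward the row that does better against C1 would raise this floor (the equalizing mix achieves 0 against both C1 and C2), so the proposed strategy is not optimal.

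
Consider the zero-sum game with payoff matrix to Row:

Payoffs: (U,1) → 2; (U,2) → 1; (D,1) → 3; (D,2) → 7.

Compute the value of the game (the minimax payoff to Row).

Row minima: U → 1, D → 3; maximin = 3.
Column maxima: 1 → 3, 2 → 7; minimax = 3.
Since maximin = minimax = 3, there is a saddle point and the value is 3.

3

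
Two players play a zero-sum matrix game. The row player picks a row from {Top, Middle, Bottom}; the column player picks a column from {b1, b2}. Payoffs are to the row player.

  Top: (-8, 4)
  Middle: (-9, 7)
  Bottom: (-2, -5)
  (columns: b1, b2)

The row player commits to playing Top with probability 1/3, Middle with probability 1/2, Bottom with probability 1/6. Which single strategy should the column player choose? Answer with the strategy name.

If the column player plays b1, the row player's expected payoff is (1/3)·(-8) + (1/2)·(-9) + (1/6)·(-2) = -15/2.
If the column player plays b2, the row player's expected payoff is (1/3)·4 + (1/2)·7 + (1/6)·(-5) = 4.
The column player minimizes the row player's payoff; the smallest is -15/2, so the best response is b1.

b1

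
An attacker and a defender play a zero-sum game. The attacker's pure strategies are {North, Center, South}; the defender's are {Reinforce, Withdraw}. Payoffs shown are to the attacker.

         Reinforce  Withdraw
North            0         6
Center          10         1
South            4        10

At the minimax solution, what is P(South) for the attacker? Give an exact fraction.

Row minima: North → 0, Center → 1, South → 4; maximin = 4.
Column maxima: Reinforce → 10, Withdraw → 10; minimax = 10.
4 ≠ 10, so there is no saddle point; optimal play is mixed.
North is strictly dominated by South, so the attacker never plays it.
On the remaining 2×2 (Center, South vs Reinforce, Withdraw):
Let the attacker play Center with probability p. Expected payoff against Reinforce: 10p + 4(1−p) = 6p + 4; against Withdraw: 1p + 10(1−p) = −9p + 10.
Setting these equal: 6p + 4 = −9p + 10 ⇒ 15p = 6 ⇒ p = 2/5, and the value is (6)·(2/5) + 4 = 32/5.
For the defender: with q = P(Reinforce), equating Center's and South's payoffs gives 9q + 1 = −6q + 10 ⇒ q = 3/5.

3/5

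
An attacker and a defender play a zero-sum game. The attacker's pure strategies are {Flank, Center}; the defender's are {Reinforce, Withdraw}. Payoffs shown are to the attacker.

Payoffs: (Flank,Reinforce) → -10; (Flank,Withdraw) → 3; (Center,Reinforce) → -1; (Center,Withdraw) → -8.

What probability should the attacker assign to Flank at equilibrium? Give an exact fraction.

Row minima: Flank → -10, Center → -8; maximin = -8.
Column maxima: Reinforce → -1, Withdraw → 3; minimax = -1.
-8 ≠ -1, so there is no saddle point; optimal play is mixed.
Let the attacker play Flank with probability p. Expected payoff against Reinforce: (-10)p + (-1)(1−p) = −9p − 1; against Withdraw: 3p + (-8)(1−p) = 11p − 8.
Setting these equal: −9p − 1 = 11p − 8 ⇒ −20p = -7 ⇒ p = 7/20, and the value is (-9)·(7/20) − 1 = -83/20.
For the defender: with q = P(Reinforce), equating Flank's and Center's payoffs gives −13q + 3 = 7q − 8 ⇒ q = 11/20.

7/20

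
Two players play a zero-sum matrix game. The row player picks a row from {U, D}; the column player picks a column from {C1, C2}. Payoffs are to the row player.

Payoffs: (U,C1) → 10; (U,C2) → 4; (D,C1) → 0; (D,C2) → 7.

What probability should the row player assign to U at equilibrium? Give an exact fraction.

Row minima: U → 4, D → 0; maximin = 4.
Column maxima: C1 → 10, C2 → 7; minimax = 7.
4 ≠ 7, so there is no saddle point; optimal play is mixed.
Let the row player play U with probability p. Expected payoff against C1: 10p + 0(1−p) = 10p; against C2: 4p + 7(1−p) = −3p + 7.
Setting these equal: 10p = −3p + 7 ⇒ 13p = 7 ⇒ p = 7/13, and the value is (10)·(7/13) = 70/13.
For the column player: with q = P(C1), equating U's and D's payoffs gives 6q + 4 = −7q + 7 ⇒ q = 3/13.

7/13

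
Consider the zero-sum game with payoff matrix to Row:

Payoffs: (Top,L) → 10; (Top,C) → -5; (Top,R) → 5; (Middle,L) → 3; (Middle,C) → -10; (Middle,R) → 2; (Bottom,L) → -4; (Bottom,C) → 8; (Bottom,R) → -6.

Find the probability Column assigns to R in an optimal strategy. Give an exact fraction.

Row minima: Top → -5, Middle → -10, Bottom → -6; maximin = -5.
Column maxima: L → 10, C → 8, R → 5; minimax = 5.
-5 ≠ 5, so there is no saddle point; optimal play is mixed.
Middle is strictly dominated by Top, so Row never plays it.
L is strictly dominated by R (it gives Row strictly more in every row), so Column never plays it.
On the remaining 2×2 (Top, Bottom vs C, R):
Let Row play Top with probability p. Expected payoff against C: (-5)p + 8(1−p) = −13p + 8; against R: 5p + (-6)(1−p) = 11p − 6.
Setting these equal: −13p + 8 = 11p − 6 ⇒ −24p = -14 ⇒ p = 7/12, and the value is (-13)·(7/12) + 8 = 5/12.
For Column: with q = P(C), equating Top's and Bottom's payoffs gives −10q + 5 = 14q − 6 ⇒ q = 11/24.

13/24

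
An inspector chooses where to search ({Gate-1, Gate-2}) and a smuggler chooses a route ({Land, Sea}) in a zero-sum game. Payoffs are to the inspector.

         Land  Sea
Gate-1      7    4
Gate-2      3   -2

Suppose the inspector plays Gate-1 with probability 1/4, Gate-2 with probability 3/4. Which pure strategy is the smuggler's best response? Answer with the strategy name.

If the smuggler plays Land, the inspector's expected payoff is (1/4)·7 + (3/4)·3 = 4.
If the smuggler plays Sea, the inspector's expected payoff is (1/4)·4 + (3/4)·(-2) = -1/2.
The smuggler minimizes the inspector's payoff; the smallest is -1/2, so the best response is Sea.

Sea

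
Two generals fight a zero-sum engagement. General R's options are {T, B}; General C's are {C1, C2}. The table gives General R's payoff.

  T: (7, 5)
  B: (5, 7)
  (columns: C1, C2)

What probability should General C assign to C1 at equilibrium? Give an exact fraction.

1/2

Row minima: T → 5, B → 5; maximin = 5.
Column maxima: C1 → 7, C2 → 7; minimax = 7.
5 ≠ 7, so there is no saddle point; optimal play is mixed.
Let General R play T with probability p. Expected payoff against C1: 7p + 5(1−p) = 2p + 5; against C2: 5p + 7(1−p) = −2p + 7.
Setting these equal: 2p + 5 = −2p + 7 ⇒ 4p = 2 ⇒ p = 1/2, and the value is (2)·(1/2) + 5 = 6.
For General C: with q = P(C1), equating T's and B's payoffs gives 2q + 5 = −2q + 7 ⇒ q = 1/2.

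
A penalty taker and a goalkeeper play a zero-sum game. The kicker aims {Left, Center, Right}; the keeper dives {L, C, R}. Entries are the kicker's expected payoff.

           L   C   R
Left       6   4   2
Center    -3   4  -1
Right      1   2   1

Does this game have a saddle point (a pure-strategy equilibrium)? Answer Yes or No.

Row minima: Left → 2, Center → -3, Right → 1; maximin = 2.
Column maxima: L → 6, C → 4, R → 2; minimax = 2.
maximin = minimax = 2, so a saddle point exists.

Yes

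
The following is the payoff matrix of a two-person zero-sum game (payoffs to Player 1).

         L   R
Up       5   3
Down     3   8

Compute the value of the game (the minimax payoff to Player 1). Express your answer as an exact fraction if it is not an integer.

31/7

Row minima: Up → 3, Down → 3; maximin = 3.
Column maxima: L → 5, R → 8; minimax = 5.
3 ≠ 5, so there is no saddle point; optimal play is mixed.
Let Player 1 play Up with probability p. Expected payoff against L: 5p + 3(1−p) = 2p + 3; against R: 3p + 8(1−p) = −5p + 8.
Setting these equal: 2p + 3 = −5p + 8 ⇒ 7p = 5 ⇒ p = 5/7, and the value is (2)·(5/7) + 3 = 31/7.
For Player 2: with q = P(L), equating Up's and Down's payoffs gives 2q + 3 = −5q + 8 ⇒ q = 5/7.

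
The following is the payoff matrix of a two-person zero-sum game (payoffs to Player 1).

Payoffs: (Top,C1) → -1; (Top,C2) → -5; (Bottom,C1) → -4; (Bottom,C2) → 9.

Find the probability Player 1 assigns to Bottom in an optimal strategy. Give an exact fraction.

Row minima: Top → -5, Bottom → -4; maximin = -4.
Column maxima: C1 → -1, C2 → 9; minimax = -1.
-4 ≠ -1, so there is no saddle point; optimal play is mixed.
Let Player 1 play Top with probability p. Expected payoff against C1: (-1)p + (-4)(1−p) = 3p − 4; against C2: (-5)p + 9(1−p) = −14p + 9.
Setting these equal: 3p − 4 = −14p + 9 ⇒ 17p = 13 ⇒ p = 13/17, and the value is (3)·(13/17) − 4 = -29/17.
For Player 2: with q = P(C1), equating Top's and Bottom's payoffs gives 4q − 5 = −13q + 9 ⇒ q = 14/17.

4/17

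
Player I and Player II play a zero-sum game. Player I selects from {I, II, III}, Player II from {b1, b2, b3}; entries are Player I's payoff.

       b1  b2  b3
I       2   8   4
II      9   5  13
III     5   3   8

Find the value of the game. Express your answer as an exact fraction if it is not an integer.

Row minima: I → 2, II → 5, III → 3; maximin = 5.
Column maxima: b1 → 9, b2 → 8, b3 → 13; minimax = 8.
5 ≠ 8, so there is no saddle point; optimal play is mixed.
III is strictly dominated by II, so Player I never plays it.
b3 is strictly dominated by b1 (it gives Player I strictly more in every row), so Player II never plays it.
On the remaining 2×2 (I, II vs b1, b2):
Let Player I play I with probability p. Expected payoff against b1: 2p + 9(1−p) = −7p + 9; against b2: 8p + 5(1−p) = 3p + 5.
Setting these equal: −7p + 9 = 3p + 5 ⇒ −10p = -4 ⇒ p = 2/5, and the value is (-7)·(2/5) + 9 = 31/5.
For Player II: with q = P(b1), equating I's and II's payoffs gives −6q + 8 = 4q + 5 ⇒ q = 3/10.

31/5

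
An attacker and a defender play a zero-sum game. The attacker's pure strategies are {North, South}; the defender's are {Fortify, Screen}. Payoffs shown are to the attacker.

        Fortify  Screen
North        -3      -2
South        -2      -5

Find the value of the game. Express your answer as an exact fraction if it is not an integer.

Row minima: North → -3, South → -5; maximin = -3.
Column maxima: Fortify → -2, Screen → -2; minimax = -2.
-3 ≠ -2, so there is no saddle point; optimal play is mixed.
Let the attacker play North with probability p. Expected payoff against Fortify: (-3)p + (-2)(1−p) = −p − 2; against Screen: (-2)p + (-5)(1−p) = 3p − 5.
Setting these equal: −p − 2 = 3p − 5 ⇒ −4p = -3 ⇒ p = 3/4, and the value is (-1)·(3/4) − 2 = -11/4.
For the defender: with q = P(Fortify), equating North's and South's payoffs gives −q − 2 = 3q − 5 ⇒ q = 3/4.

-11/4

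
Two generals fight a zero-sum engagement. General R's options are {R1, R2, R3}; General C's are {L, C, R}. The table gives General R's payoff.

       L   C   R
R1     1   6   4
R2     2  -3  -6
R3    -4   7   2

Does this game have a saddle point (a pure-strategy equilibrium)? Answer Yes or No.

No

Row minima: R1 → 1, R2 → -6, R3 → -4; maximin = 1.
Column maxima: L → 2, C → 7, R → 4; minimax = 2.
1 ≠ 2, so no pure-strategy equilibrium exists.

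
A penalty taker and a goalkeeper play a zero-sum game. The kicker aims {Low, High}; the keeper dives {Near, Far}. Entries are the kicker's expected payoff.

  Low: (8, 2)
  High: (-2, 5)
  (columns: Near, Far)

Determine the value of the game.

Row minima: Low → 2, High → -2; maximin = 2.
Column maxima: Near → 8, Far → 5; minimax = 5.
2 ≠ 5, so there is no saddle point; optimal play is mixed.
Let the kicker play Low with probability p. Expected payoff against Near: 8p + (-2)(1−p) = 10p − 2; against Far: 2p + 5(1−p) = −3p + 5.
Setting these equal: 10p − 2 = −3p + 5 ⇒ 13p = 7 ⇒ p = 7/13, and the value is (10)·(7/13) − 2 = 44/13.
For the keeper: with q = P(Near), equating Low's and High's payoffs gives 6q + 2 = −7q + 5 ⇒ q = 3/13.

44/13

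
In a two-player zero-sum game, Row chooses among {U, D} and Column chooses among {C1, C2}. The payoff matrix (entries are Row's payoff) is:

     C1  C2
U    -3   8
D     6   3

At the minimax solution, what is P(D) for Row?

Row minima: U → -3, D → 3; maximin = 3.
Column maxima: C1 → 6, C2 → 8; minimax = 6.
3 ≠ 6, so there is no saddle point; optimal play is mixed.
Let Row play U with probability p. Expected payoff against C1: (-3)p + 6(1−p) = −9p + 6; against C2: 8p + 3(1−p) = 5p + 3.
Setting these equal: −9p + 6 = 5p + 3 ⇒ −14p = -3 ⇒ p = 3/14, and the value is (-9)·(3/14) + 6 = 57/14.
For Column: with q = P(C1), equating U's and D's payoffs gives −11q + 8 = 3q + 3 ⇒ q = 5/14.

11/14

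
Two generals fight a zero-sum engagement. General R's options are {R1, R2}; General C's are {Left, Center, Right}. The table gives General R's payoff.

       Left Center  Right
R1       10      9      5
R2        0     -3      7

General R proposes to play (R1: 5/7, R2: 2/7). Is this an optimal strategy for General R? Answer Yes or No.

Yes

Against Left this mix gives (5/7)·10 + (2/7)·0 = 50/7.
Against Center this mix gives (5/7)·9 + (2/7)·(-3) = 39/7.
Against Right this mix gives (5/7)·5 + (2/7)·7 = 39/7.
All of General C's active replies (Center, Right) yield 39/7, and no column does worse for General R. The mix makes General C indifferent and guarantees 39/7, so it is optimal.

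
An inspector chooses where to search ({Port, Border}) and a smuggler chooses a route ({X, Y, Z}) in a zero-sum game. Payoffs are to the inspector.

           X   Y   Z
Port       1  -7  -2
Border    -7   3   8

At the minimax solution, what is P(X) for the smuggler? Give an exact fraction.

5/9

Row minima: Port → -7, Border → -7; maximin = -7.
Column maxima: X → 1, Y → 3, Z → 8; minimax = 1.
-7 ≠ 1, so there is no saddle point; optimal play is mixed.
Z is strictly dominated by Y (it gives the inspector strictly more in every row), so the smuggler never plays it.
On the remaining 2×2 (Port, Border vs X, Y):
Let the inspector play Port with probability p. Expected payoff against X: 1p + (-7)(1−p) = 8p − 7; against Y: (-7)p + 3(1−p) = −10p + 3.
Setting these equal: 8p − 7 = −10p + 3 ⇒ 18p = 10 ⇒ p = 5/9, and the value is (8)·(5/9) − 7 = -23/9.
For the smuggler: with q = P(X), equating Port's and Border's payoffs gives 8q − 7 = −10q + 3 ⇒ q = 5/9.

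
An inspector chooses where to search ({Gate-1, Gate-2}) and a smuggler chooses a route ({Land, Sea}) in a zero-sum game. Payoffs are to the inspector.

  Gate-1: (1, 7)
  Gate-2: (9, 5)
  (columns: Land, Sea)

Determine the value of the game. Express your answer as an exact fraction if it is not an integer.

Row minima: Gate-1 → 1, Gate-2 → 5; maximin = 5.
Column maxima: Land → 9, Sea → 7; minimax = 7.
5 ≠ 7, so there is no saddle point; optimal play is mixed.
Let the inspector play Gate-1 with probability p. Expected payoff against Land: 1p + 9(1−p) = −8p + 9; against Sea: 7p + 5(1−p) = 2p + 5.
Setting these equal: −8p + 9 = 2p + 5 ⇒ −10p = -4 ⇒ p = 2/5, and the value is (-8)·(2/5) + 9 = 29/5.
For the smuggler: with q = P(Land), equating Gate-1's and Gate-2's payoffs gives −6q + 7 = 4q + 5 ⇒ q = 1/5.

29/5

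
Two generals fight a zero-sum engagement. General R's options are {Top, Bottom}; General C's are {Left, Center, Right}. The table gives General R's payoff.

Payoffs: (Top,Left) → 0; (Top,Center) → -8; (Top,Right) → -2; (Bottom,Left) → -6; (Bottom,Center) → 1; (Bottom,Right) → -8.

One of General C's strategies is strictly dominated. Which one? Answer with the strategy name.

Left

Right holds General R's payoff strictly below Left in every row: -2 < 0, -8 < -6.
So Left is strictly dominated for General C.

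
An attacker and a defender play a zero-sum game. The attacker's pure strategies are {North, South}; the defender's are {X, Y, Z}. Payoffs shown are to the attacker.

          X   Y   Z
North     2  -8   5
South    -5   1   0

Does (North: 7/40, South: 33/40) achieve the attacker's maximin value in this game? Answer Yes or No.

No

Against X this mix gives (7/40)·2 + (33/40)·(-5) = -151/40.
Against Y this mix gives (7/40)·(-8) + (33/40)·1 = -23/40.
Against Z this mix gives (7/40)·5 + (33/40)·0 = 7/8.
The defender will play X, holding the attacker to -151/40. Shifting weight toward the row that does better against X would raise this floor (the equalizing mix achieves -19/8 against both X and Y), so the proposed strategy is not optimal.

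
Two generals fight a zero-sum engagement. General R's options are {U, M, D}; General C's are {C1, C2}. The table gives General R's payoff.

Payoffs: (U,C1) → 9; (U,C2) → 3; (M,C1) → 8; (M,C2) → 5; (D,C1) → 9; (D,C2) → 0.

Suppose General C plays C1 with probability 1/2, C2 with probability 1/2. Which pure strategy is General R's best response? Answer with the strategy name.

M

Expected payoff of U: (1/2)·9 + (1/2)·3 = 6.
Expected payoff of M: (1/2)·8 + (1/2)·5 = 13/2.
Expected payoff of D: (1/2)·9 + (1/2)·0 = 9/2.
The largest is 13/2, so General R's best response is M.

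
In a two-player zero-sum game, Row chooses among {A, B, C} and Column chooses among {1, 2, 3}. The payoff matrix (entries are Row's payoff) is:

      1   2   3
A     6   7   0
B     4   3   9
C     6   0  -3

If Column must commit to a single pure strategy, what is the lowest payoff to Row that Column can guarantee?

Column maxima: 1 → 6, 2 → 7, 3 → 9.
The smallest of these is 6.

6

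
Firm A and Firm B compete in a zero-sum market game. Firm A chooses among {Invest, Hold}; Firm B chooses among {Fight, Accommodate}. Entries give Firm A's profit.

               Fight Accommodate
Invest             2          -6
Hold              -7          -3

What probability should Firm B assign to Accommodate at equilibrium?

Row minima: Invest → -6, Hold → -7; maximin = -6.
Column maxima: Fight → 2, Accommodate → -3; minimax = -3.
-6 ≠ -3, so there is no saddle point; optimal play is mixed.
Let Firm A play Invest with probability p. Expected payoff against Fight: 2p + (-7)(1−p) = 9p − 7; against Accommodate: (-6)p + (-3)(1−p) = −3p − 3.
Setting these equal: 9p − 7 = −3p − 3 ⇒ 12p = 4 ⇒ p = 1/3, and the value is (9)·(1/3) − 7 = -4.
For Firm B: with q = P(Fight), equating Invest's and Hold's payoffs gives 8q − 6 = −4q − 3 ⇒ q = 1/4.

3/4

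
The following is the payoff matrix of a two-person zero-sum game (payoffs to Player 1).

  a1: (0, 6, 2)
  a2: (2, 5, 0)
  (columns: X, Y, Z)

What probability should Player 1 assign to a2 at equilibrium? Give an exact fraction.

1/2

Row minima: a1 → 0, a2 → 0; maximin = 0.
Column maxima: X → 2, Y → 6, Z → 2; minimax = 2.
0 ≠ 2, so there is no saddle point; optimal play is mixed.
Y is strictly dominated by X (it gives Player 1 strictly more in every row), so Player 2 never plays it.
On the remaining 2×2 (a1, a2 vs X, Z):
Let Player 1 play a1 with probability p. Expected payoff against X: 0p + 2(1−p) = −2p + 2; against Z: 2p + 0(1−p) = 2p.
Setting these equal: −2p + 2 = 2p ⇒ −4p = -2 ⇒ p = 1/2, and the value is (-2)·(1/2) + 2 = 1.
For Player 2: with q = P(X), equating a1's and a2's payoffs gives −2q + 2 = 2q ⇒ q = 1/2.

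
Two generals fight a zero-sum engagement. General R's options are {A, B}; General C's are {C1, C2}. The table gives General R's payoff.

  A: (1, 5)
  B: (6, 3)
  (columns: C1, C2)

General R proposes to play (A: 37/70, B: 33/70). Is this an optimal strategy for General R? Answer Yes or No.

No

Against C1 this mix gives (37/70)·1 + (33/70)·6 = 47/14.
Against C2 this mix gives (37/70)·5 + (33/70)·3 = 142/35.
General C will play C1, holding General R to 47/14. Shifting weight toward the row that does better against C1 would raise this floor (the equalizing mix achieves 27/7 against both C1 and C2), so the proposed strategy is not optimal.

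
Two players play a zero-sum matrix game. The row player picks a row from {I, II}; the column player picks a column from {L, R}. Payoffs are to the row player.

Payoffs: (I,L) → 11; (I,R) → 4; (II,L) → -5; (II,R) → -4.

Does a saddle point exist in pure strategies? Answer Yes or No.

Row minima: I → 4, II → -5; maximin = 4.
Column maxima: L → 11, R → 4; minimax = 4.
maximin = minimax = 4, so a saddle point exists.

Yes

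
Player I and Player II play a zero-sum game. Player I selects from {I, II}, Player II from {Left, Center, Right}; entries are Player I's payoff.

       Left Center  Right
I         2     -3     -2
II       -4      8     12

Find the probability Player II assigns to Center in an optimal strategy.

6/17

Row minima: I → -3, II → -4; maximin = -3.
Column maxima: Left → 2, Center → 8, Right → 12; minimax = 2.
-3 ≠ 2, so there is no saddle point; optimal play is mixed.
Right is strictly dominated by Center (it gives Player I strictly more in every row), so Player II never plays it.
On the remaining 2×2 (I, II vs Left, Center):
Let Player I play I with probability p. Expected payoff against Left: 2p + (-4)(1−p) = 6p − 4; against Center: (-3)p + 8(1−p) = −11p + 8.
Setting these equal: 6p − 4 = −11p + 8 ⇒ 17p = 12 ⇒ p = 12/17, and the value is (6)·(12/17) − 4 = 4/17.
For Player II: with q = P(Left), equating I's and II's payoffs gives 5q − 3 = −12q + 8 ⇒ q = 11/17.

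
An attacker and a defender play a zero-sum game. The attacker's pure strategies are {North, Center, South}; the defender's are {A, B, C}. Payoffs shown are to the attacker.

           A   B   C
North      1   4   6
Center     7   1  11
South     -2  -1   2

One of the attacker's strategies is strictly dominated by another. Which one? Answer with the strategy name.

South

North gives a strictly higher payoff than South against every column: 1 > -2, 4 > -1, 6 > 2.
So South is strictly dominated and the attacker never plays it.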